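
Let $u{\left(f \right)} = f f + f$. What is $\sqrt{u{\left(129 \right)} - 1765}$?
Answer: $\sqrt{15005} \approx 122.49$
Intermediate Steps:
$u{\left(f \right)} = f + f^{2}$ ($u{\left(f \right)} = f^{2} + f = f + f^{2}$)
$\sqrt{u{\left(129 \right)} - 1765} = \sqrt{129 \left(1 + 129\right) - 1765} = \sqrt{129 \cdot 130 - 1765} = \sqrt{16770 - 1765} = \sqrt{15005}$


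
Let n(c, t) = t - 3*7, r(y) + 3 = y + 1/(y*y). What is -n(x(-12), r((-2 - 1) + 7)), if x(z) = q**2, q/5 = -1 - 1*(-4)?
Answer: 319/16 ≈ 19.938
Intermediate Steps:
q = 15 (q = 5*(-1 - 1*(-4)) = 5*(-1 + 4) = 5*3 = 15)
r(y) = -3 + y + y**(-2) (r(y) = -3 + (y + 1/(y*y)) = -3 + (y + 1/(y**2)) = -3 + (y + y**(-2)) = -3 + y + y**(-2))
x(z) = 225 (x(z) = 15**2 = 225)
n(c, t) = -21 + t (n(c, t) = t - 1*21 = t - 21 = -21 + t)
-n(x(-12), r((-2 - 1) + 7)) = -(-21 + (-3 + ((-2 - 1) + 7) + ((-2 - 1) + 7)**(-2))) = -(-21 + (-3 + (-3 + 7) + (-3 + 7)**(-2))) = -(-21 + (-3 + 4 + 4**(-2))) = -(-21 + (-3 + 4 + 1/16)) = -(-21 + 17/16) = -1*(-319/16) = 319/16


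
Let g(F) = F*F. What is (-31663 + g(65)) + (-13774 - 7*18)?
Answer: -41338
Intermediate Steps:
g(F) = F²
(-31663 + g(65)) + (-13774 - 7*18) = (-31663 + 65²) + (-13774 - 7*18) = (-31663 + 4225) + (-13774 - 1*126) = -27438 + (-13774 - 126) = -27438 - 13900 = -41338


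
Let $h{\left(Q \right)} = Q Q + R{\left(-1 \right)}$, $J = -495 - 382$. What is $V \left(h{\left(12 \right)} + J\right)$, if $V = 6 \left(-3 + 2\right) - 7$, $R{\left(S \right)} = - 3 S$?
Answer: $9490$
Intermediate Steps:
$J = -877$
$V = -13$ ($V = 6 \left(-1\right) - 7 = -6 - 7 = -13$)
$h{\left(Q \right)} = 3 + Q^{2}$ ($h{\left(Q \right)} = Q Q - -3 = Q^{2} + 3 = 3 + Q^{2}$)
$V \left(h{\left(12 \right)} + J\right) = - 13 \left(\left(3 + 12^{2}\right) - 877\right) = - 13 \left(\left(3 + 144\right) - 877\right) = - 13 \left(147 - 877\right) = \left(-13\right) \left(-730\right) = 9490$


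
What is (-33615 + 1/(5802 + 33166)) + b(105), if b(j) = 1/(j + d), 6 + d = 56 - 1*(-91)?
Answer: -161118826753/4793064 ≈ -33615.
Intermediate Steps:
d = 141 (d = -6 + (56 - 1*(-91)) = -6 + (56 + 91) = -6 + 147 = 141)
b(j) = 1/(141 + j) (b(j) = 1/(j + 141) = 1/(141 + j))
(-33615 + 1/(5802 + 33166)) + b(105) = (-33615 + 1/(5802 + 33166)) + 1/(141 + 105) = (-33615 + 1/38968) + 1/246 = -1309909319/38968 + 1/246 = -161118826753/4793064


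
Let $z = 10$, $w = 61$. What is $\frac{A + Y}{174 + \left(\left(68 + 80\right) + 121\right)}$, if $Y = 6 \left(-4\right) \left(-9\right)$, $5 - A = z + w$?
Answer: $\frac{150}{443} \approx 0.3386$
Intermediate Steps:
$A = -66$ ($A = 5 - \left(10 + 61\right) = 5 - 71 = -66$)
$Y = 216$ ($Y = \left(-24\right) \left(-9\right) = 216$)
$\frac{A + Y}{174 + \left(\left(68 + 80\right) + 121\right)} = \frac{-66 + 216}{174 + \left(\left(68 + 80\right) + 121\right)} = \frac{150}{174 + \left(148 + 121\right)} = \frac{150}{174 + 269} = \frac{150}{443}$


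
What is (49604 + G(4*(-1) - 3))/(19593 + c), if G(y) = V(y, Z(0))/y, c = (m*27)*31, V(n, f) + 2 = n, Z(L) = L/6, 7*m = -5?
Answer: 347237/132966 ≈ 2.6115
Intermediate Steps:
m = -5/7 (m = (⅐)*(-5) = -5/7 ≈ -0.71429)
Z(L) = L/6 (Z(L) = L*(⅙) = L/6)
V(n, f) = -2 + n
c = -4185/7 (c = -5/7*27*31 = -135/7*31 = -4185/7 ≈ -597.86)
G(y) = (-2 + y)/y
(49604 + G(4*(-1) - 3))/(19593 + c) = (49604 + (-2 + (4*(-1) - 3))/(4*(-1) - 3))/(19593 - 4185/7) = (49604 + (-2 + (-4 - 3))/(-4 - 3))/(132966/7) = (49604 + (-2 - 7)/(-7))*(7/132966) = (49604 - ⅐*(-9))*(7/132966) = (49604 + 9/7)*(7/132966) = (347237/7)*(7/132966) = 347237/132966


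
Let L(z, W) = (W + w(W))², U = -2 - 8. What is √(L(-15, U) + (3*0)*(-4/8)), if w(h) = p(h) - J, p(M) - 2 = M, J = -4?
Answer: 14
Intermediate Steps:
U = -10
p(M) = 2 + M
w(h) = 6 + h (w(h) = (2 + h) - 1*(-4) = (2 + h) + 4 = 6 + h)
L(z, W) = (6 + 2*W)² (L(z, W) = (W + (6 + W))² = (6 + 2*W)²)
√(L(-15, U) + (3*0)*(-4/8)) = √(4*(3 - 10)² + (3*0)*(-4/8)) = √(4*(-7)² + 0*(-4*⅛)) = √(4*49 + 0*(-½)) = √(196 + 0) = √196 = 14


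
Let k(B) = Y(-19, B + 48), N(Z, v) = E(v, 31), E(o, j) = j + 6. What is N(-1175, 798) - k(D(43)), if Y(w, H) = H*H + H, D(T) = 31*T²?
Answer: -3291030019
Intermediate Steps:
E(o, j) = 6 + j
N(Z, v) = 37 (N(Z, v) = 6 + 31 = 37)
Y(w, H) = H + H² (Y(w, H) = H² + H = H + H²)
k(B) = (48 + B)*(49 + B) (k(B) = (B + 48)*(1 + (B + 48)) = (48 + B)*(1 + (48 + B)) = (48 + B)*(49 + B))
N(-1175, 798) - k(D(43)) = 37 - (48 + 31*43²)*(49 + 31*43²) = 37 - (48 + 31*1849)*(49 + 31*1849) = 37 - (48 + 57319)*(49 + 57319) = 37 - 57367*57368 = 37 - 1*3291030056 = 37 - 3291030056 = -3291030019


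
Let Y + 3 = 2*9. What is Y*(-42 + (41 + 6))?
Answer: 75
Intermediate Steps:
Y = 15 (Y = -3 + 2*9 = -3 + 18 = 15)
Y*(-42 + (41 + 6)) = 15*(-42 + (41 + 6)) = 15*(-42 + 47) = 15*5 = 75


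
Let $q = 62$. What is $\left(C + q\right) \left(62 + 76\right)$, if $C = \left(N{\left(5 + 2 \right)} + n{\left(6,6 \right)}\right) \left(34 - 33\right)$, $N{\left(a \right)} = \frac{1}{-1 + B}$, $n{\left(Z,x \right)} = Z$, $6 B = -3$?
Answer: $9292$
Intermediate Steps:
$B = - \frac{1}{2}$ ($B = \frac{1}{6} \left(-3\right) = - \frac{1}{2} \approx -0.5$)
$N{\left(a \right)} = - \frac{2}{3}$ ($N{\left(a \right)} = \frac{1}{-1 - \frac{1}{2}} = \frac{1}{- \frac{3}{2}} = - \frac{2}{3}$)
$C = \frac{16}{3}$ ($C = \left(- \frac{2}{3} + 6\right) \left(34 - 33\right) = \frac{16}{3} \cdot 1 = \frac{16}{3} \approx 5.3333$)
$\left(C + q\right) \left(62 + 76\right) = \left(\frac{16}{3} + 62\right) \left(62 + 76\right) = \frac{202}{3} \cdot 138 = 9292$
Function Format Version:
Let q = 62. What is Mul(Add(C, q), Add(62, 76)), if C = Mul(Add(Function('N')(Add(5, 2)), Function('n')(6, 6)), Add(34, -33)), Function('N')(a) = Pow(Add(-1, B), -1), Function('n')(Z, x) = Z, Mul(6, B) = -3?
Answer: 9292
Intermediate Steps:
B = Rational(-1, 2) (B = Mul(Rational(1, 6), -3) = Rational(-1, 2) ≈ -0.50000)
Function('N')(a) = Rational(-2, 3) (Function('N')(a) = Pow(Add(-1, Rational(-1, 2)), -1) = Pow(Rational(-3, 2), -1) = Rational(-2, 3))
C = Rational(16, 3) (C = Mul(Add(Rational(-2, 3), 6), Add(34, -33)) = Mul(Rational(16, 3), 1) = Rational(16, 3) ≈ 5.3333)
Mul(Add(C, q), Add(62, 76)) = Mul(Add(Rational(16, 3), 62), Add(62, 76)) = Mul(Rational(202, 3), 138) = 9292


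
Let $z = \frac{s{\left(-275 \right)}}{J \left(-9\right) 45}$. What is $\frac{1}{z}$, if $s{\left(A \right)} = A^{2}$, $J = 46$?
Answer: $- \frac{3726}{15125} \approx -0.24635$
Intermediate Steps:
$z = - \frac{15125}{3726}$ ($z = \frac{\left(-275\right)^{2}}{46 \left(-9\right) 45} = \frac{75625}{\left(-414\right) 45} = \frac{75625}{-18630} = 75625 \left(- \frac{1}{18630}\right) = - \frac{15125}{3726} \approx -4.0593$)
$\frac{1}{z} = \frac{1}{- \frac{15125}{3726}} = - \frac{3726}{15125}$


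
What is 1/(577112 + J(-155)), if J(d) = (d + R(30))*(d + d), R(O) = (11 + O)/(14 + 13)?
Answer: 27/16866664 ≈ 1.6008e-6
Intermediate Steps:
R(O) = 11/27 + O/27 (R(O) = (11 + O)/27 = (11 + O)*(1/27) = 11/27 + O/27)
J(d) = 2*d*(41/27 + d) (J(d) = (d + (11/27 + (1/27)*30))*(d + d) = (d + (11/27 + 10/9))*(2*d) = (d + 41/27)*(2*d) = (41/27 + d)*(2*d) = 2*d*(41/27 + d))
1/(577112 + J(-155)) = 1/(577112 + (2/27)*(-155)*(41 + 27*(-155))) = 1/(577112 + (2/27)*(-155)*(41 - 4185)) = 1/(577112 + (2/27)*(-155)*(-4144)) = 1/(577112 + 1284640/27) = 1/(16866664/27) = 27/16866664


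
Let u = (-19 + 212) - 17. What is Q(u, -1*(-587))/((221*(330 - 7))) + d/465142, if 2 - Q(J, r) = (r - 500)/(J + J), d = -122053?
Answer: -1533258140317/5843768723936 ≈ -0.26237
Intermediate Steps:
u = 176 (u = 193 - 17 = 176)
Q(J, r) = 2 - (-500 + r)/(2*J) (Q(J, r) = 2 - (r - 500)/(J + J) = 2 - (-500 + r)/(2*J))
Q(u, -1*(-587))/((221*(330 - 7))) + d/465142 = ((½)*(500 - (-1)*(-587) + 4*176)/176)/((221*(330 - 7))) - 122053/465142 = ((½)*(1/176)*(500 - 1*587 + 704))/((221*323)) - 122053*1/465142 = ((½)*(1/176)*(500 - 587 + 704))/71383 - 122053/465142 = ((½)*(1/176)*617)*(1/71383) - 122053/465142 = (617/352)*(1/71383) - 122053/465142 = 617/25126816 - 122053/465142 = -1533258140317/5843768723936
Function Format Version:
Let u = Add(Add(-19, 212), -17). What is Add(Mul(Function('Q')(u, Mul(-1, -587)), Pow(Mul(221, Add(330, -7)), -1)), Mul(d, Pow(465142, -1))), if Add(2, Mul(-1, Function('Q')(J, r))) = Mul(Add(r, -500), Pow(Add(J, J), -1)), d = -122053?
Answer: Rational(-1533258140317, 5843768723936) ≈ -0.26237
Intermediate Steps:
u = 176 (u = Add(193, -17) = 176)
Function('Q')(J, r) = Add(2, Mul(Rational(-1, 2), Pow(J, -1), Add(-500, r))) (Function('Q')(J, r) = Add(2, Mul(-1, Mul(Add(r, -500), Pow(Add(J, J), -1)))) = Add(2, Mul(-1, Mul(Add(-500, r), Pow(Mul(2, J), -1)))) = Add(2, Mul(-1, Mul(Add(-500, r), Mul(Rational(1, 2), Pow(J, -1))))) = Add(2, Mul(-1, Mul(Rational(1, 2), Pow(J, -1), Add(-500, r)))) = Add(2, Mul(Rational(-1, 2), Pow(J, -1), Add(-500, r))))
Add(Mul(Function('Q')(u, Mul(-1, -587)), Pow(Mul(221, Add(330, -7)), -1)), Mul(d, Pow(465142, -1))) = Add(Mul(Mul(Rational(1, 2), Pow(176, -1), Add(500, Mul(-1, Mul(-1, -587)), Mul(4, 176))), Pow(Mul(221, Add(330, -7)), -1)), Mul(-122053, Pow(465142, -1))) = Add(Mul(Mul(Rational(1, 2), Rational(1, 176), Add(500, Mul(-1, 587), 704)), Pow(Mul(221, 323), -1)), Mul(-122053, Rational(1, 465142))) = Add(Mul(Mul(Rational(1, 2), Rational(1, 176), Add(500, -587, 704)), Pow(71383, -1)), Rational(-122053, 465142)) = Add(Mul(Mul(Rational(1, 2), Rational(1, 176), 617), Rational(1, 71383)), Rational(-122053, 465142)) = Add(Mul(Rational(617, 352), Rational(1, 71383)), Rational(-122053, 465142)) = Add(Rational(617, 25126816), Rational(-122053, 465142)) = Rational(-1533258140317, 5843768723936)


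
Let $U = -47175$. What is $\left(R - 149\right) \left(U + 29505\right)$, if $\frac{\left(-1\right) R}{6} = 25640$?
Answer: $2720985630$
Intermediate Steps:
$R = -153840$ ($R = \left(-6\right) 25640 = -153840$)
$\left(R - 149\right) \left(U + 29505\right) = \left(-153840 - 149\right) \left(-47175 + 29505\right) = \left(-153989\right) \left(-17670\right) = 2720985630$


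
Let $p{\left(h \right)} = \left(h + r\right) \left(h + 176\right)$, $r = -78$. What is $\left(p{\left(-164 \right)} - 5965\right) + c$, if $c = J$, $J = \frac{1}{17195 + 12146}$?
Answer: $- \frac{260225328}{29341} \approx -8869.0$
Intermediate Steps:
$J = \frac{1}{29341} \approx 3.4082 \cdot 10^{-5}$
$c = \frac{1}{29341} \approx 3.4082 \cdot 10^{-5}$
$p{\left(h \right)} = \left(-78 + h\right) \left(176 + h\right)$ ($p{\left(h \right)} = \left(h - 78\right) \left(h + 176\right) = \left(-78 + h\right) \left(176 + h\right)$)
$\left(p{\left(-164 \right)} - 5965\right) + c = \left(\left(-13728 + \left(-164\right)^{2} + 98 \left(-164\right)\right) - 5965\right) + \frac{1}{29341} = \left(\left(-13728 + 26896 - 16072\right) - 5965\right) + \frac{1}{29341} = \left(-2904 - 5965\right) + \frac{1}{29341} = -8869 + \frac{1}{29341} = - \frac{260225328}{29341}$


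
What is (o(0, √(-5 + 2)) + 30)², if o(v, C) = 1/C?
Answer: (90 - I*√3)²/9 ≈ 899.67 - 34.641*I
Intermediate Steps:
(o(0, √(-5 + 2)) + 30)² = (1/(√(-5 + 2)) + 30)² = (1/(√(-3)) + 30)² = (1/(I*√3) + 30)² = (-I*√3/3 + 30)² = (30 - I*√3/3)²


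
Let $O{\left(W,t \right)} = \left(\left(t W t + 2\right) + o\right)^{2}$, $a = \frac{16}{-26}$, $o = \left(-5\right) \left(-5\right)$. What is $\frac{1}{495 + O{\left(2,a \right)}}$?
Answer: $\frac{28561}{36143176} \approx 0.00079022$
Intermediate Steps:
$o = 25$
$a = - \frac{8}{13}$ ($a = 16 \left(- \frac{1}{26}\right) = - \frac{8}{13} \approx -0.61539$)
$O{\left(W,t \right)} = \left(27 + W t^{2}\right)^{2}$ ($O{\left(W,t \right)} = \left(\left(t W t + 2\right) + 25\right)^{2} = \left(\left(W t t + 2\right) + 25\right)^{2} = \left(\left(W t^{2} + 2\right) + 25\right)^{2} = \left(\left(2 + W t^{2}\right) + 25\right)^{2} = \left(27 + W t^{2}\right)^{2}$)
$\frac{1}{495 + O{\left(2,a \right)}} = \frac{1}{495 + \left(27 + 2 \left(- \frac{8}{13}\right)^{2}\right)^{2}} = \frac{1}{495 + \left(27 + 2 \cdot \frac{64}{169}\right)^{2}} = \frac{1}{495 + \left(27 + \frac{128}{169}\right)^{2}} = \frac{1}{495 + \left(\frac{4691}{169}\right)^{2}} = \frac{1}{495 + \frac{22005481}{28561}} = \frac{1}{\frac{36143176}{28561}} = \frac{28561}{36143176}$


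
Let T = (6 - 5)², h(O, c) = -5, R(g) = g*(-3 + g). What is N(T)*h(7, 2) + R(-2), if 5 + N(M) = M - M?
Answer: 35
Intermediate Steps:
T = 1 (T = 1² = 1)
N(M) = -5 (N(M) = -5 + (M - M) = -5 + 0 = -5)
N(T)*h(7, 2) + R(-2) = -5*(-5) - 2*(-3 - 2) = 25 - 2*(-5) = 25 + 10 = 35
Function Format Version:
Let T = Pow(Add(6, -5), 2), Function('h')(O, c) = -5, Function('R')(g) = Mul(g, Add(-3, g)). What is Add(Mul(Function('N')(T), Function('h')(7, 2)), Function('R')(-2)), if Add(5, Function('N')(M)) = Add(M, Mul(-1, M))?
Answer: 35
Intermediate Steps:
T = 1 (T = Pow(1, 2) = 1)
Function('N')(M) = -5 (Function('N')(M) = Add(-5, Add(M, Mul(-1, M))) = Add(-5, 0) = -5)
Add(Mul(Function('N')(T), Function('h')(7, 2)), Function('R')(-2)) = Add(Mul(-5, -5), Mul(-2, Add(-3, -2))) = Add(25, Mul(-2, -5)) = Add(25, 10) = 35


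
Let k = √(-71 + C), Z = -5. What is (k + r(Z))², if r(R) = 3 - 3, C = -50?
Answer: -121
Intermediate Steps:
k = 11*I (k = √(-71 - 50) = √(-121) = 11*I ≈ 11.0*I)
r(R) = 0
(k + r(Z))² = (11*I + 0)² = (11*I)² = -121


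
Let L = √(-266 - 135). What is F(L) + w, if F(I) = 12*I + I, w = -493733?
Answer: -493733 + 13*I*√401 ≈ -4.9373e+5 + 260.32*I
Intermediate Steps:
L = I*√401 (L = √(-401) = I*√401 ≈ 20.025*I)
F(I) = 13*I
F(L) + w = 13*(I*√401) - 493733 = 13*I*√401 - 493733 = -493733 + 13*I*√401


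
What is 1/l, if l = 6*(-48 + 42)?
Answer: -1/36 ≈ -0.027778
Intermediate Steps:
l = -36 (l = 6*(-6) = -36)
1/l = 1/(-36) = -1/36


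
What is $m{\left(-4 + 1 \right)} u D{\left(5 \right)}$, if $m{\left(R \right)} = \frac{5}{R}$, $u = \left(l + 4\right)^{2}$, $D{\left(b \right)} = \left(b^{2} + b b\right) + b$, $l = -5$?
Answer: $- \frac{275}{3} \approx -91.667$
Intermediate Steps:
$D{\left(b \right)} = b + 2 b^{2}$ ($D{\left(b \right)} = \left(b^{2} + b^{2}\right) + b = 2 b^{2} + b = b + 2 b^{2}$)
$u = 1$ ($u = \left(-5 + 4\right)^{2} = \left(-1\right)^{2} = 1$)
$m{\left(-4 + 1 \right)} u D{\left(5 \right)} = \frac{5}{-4 + 1} \cdot 1 \cdot 5 \left(1 + 2 \cdot 5\right) = \frac{5}{-3} \cdot 1 \cdot 5 \left(1 + 10\right) = 5 \left(- \frac{1}{3}\right) 1 \cdot 5 \cdot 11 = \left(- \frac{5}{3}\right) 1 \cdot 55 = \left(- \frac{5}{3}\right) 55 = - \frac{275}{3}$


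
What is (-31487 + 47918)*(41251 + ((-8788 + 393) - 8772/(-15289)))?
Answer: 8254016827236/15289 ≈ 5.3987e+8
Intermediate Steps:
(-31487 + 47918)*(41251 + ((-8788 + 393) - 8772/(-15289))) = 16431*(41251 + (-8395 - 8772*(-1/15289))) = 16431*(41251 + (-8395 + 8772/15289)) = 16431*(41251 - 128342383/15289) = 16431*(502344156/15289) = 8254016827236/15289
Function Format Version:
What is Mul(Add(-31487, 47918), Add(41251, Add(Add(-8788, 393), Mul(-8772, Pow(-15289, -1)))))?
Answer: Rational(8254016827236, 15289) ≈ 5.3987e+8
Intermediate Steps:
Mul(Add(-31487, 47918), Add(41251, Add(Add(-8788, 393), Mul(-8772, Pow(-15289, -1))))) = Mul(16431, Add(41251, Add(-8395, Mul(-8772, Rational(-1, 15289))))) = Mul(16431, Add(41251, Add(-8395, Rational(8772, 15289)))) = Mul(16431, Add(41251, Rational(-128342383, 15289))) = Mul(16431, Rational(502344156, 15289)) = Rational(8254016827236, 15289)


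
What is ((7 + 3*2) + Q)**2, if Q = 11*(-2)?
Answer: 81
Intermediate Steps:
Q = -22
((7 + 3*2) + Q)**2 = ((7 + 3*2) - 22)**2 = ((7 + 6) - 22)**2 = (13 - 22)**2 = (-9)**2 = 81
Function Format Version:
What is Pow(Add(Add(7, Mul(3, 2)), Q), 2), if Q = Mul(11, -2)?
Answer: 81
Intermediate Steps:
Q = -22
Pow(Add(Add(7, Mul(3, 2)), Q), 2) = Pow(Add(Add(7, Mul(3, 2)), -22), 2) = Pow(Add(Add(7, 6), -22), 2) = Pow(Add(13, -22), 2) = Pow(-9, 2) = 81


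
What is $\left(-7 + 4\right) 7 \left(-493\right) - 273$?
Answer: $10080$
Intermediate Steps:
$\left(-7 + 4\right) 7 \left(-493\right) - 273 = \left(-3\right) 7 \left(-493\right) - 273 = \left(-21\right) \left(-493\right) - 273 = 10353 - 273 = 10080$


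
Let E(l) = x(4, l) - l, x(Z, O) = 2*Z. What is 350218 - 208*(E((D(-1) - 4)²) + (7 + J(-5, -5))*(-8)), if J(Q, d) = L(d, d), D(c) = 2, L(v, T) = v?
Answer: 352714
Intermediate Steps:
J(Q, d) = d
E(l) = 8 - l (E(l) = 2*4 - l = 8 - l)
350218 - 208*(E((D(-1) - 4)²) + (7 + J(-5, -5))*(-8)) = 350218 - 208*((8 - (2 - 4)²) + (7 - 5)*(-8)) = 350218 - 208*((8 - 1*(-2)²) + 2*(-8)) = 350218 - 208*((8 - 1*4) - 16) = 350218 - 208*((8 - 4) - 16) = 350218 - 208*(4 - 16) = 350218 - 208*(-12) = 350218 + 2496 = 352714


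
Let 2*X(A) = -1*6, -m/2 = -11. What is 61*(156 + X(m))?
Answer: 9333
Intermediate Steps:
m = 22 (m = -2*(-11) = 22)
X(A) = -3 (X(A) = (-1*6)/2 = (½)*(-6) = -3)
61*(156 + X(m)) = 61*(156 - 3) = 61*153 = 9333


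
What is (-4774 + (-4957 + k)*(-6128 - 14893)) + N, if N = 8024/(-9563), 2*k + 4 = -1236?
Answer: 1121064199085/9563 ≈ 1.1723e+8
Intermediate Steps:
k = -620 (k = -2 + (½)*(-1236) = -2 - 618 = -620)
N = -8024/9563 (N = 8024*(-1/9563) = -8024/9563 ≈ -0.83907)
(-4774 + (-4957 + k)*(-6128 - 14893)) + N = (-4774 + (-4957 - 620)*(-6128 - 14893)) - 8024/9563 = (-4774 - 5577*(-21021)) - 8024/9563 = (-4774 + 117234117) - 8024/9563 = 117229343 - 8024/9563 = 1121064199085/9563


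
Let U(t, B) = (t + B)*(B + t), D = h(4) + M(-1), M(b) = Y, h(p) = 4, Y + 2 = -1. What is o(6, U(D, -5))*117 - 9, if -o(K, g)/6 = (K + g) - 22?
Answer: -9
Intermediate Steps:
Y = -3 (Y = -2 - 1 = -3)
M(b) = -3
D = 1 (D = 4 - 3 = 1)
U(t, B) = (B + t)² (U(t, B) = (B + t)*(B + t) = (B + t)²)
o(K, g) = 132 - 6*K - 6*g (o(K, g) = -6*((K + g) - 22) = -6*(-22 + K + g) = 132 - 6*K - 6*g)
o(6, U(D, -5))*117 - 9 = (132 - 6*6 - 6*(-5 + 1)²)*117 - 9 = (132 - 36 - 6*(-4)²)*117 - 9 = (132 - 36 - 6*16)*117 - 9 = (132 - 36 - 96)*117 - 9 = 0*117 - 9 = 0 - 9 = -9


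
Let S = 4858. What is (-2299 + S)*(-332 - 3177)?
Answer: -8979531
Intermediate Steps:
(-2299 + S)*(-332 - 3177) = (-2299 + 4858)*(-332 - 3177) = 2559*(-3509) = -8979531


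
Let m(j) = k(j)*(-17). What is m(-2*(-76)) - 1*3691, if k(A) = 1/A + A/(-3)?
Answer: -1290379/456 ≈ -2829.8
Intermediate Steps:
k(A) = 1/A - A/3 (k(A) = 1/A + A*(-1/3) = 1/A - A/3)
m(j) = -17/j + 17*j/3 (m(j) = (1/j - j/3)*(-17) = -17/j + 17*j/3)
m(-2*(-76)) - 1*3691 = (-17/((-2*(-76))) + 17*(-2*(-76))/3) - 1*3691 = (-17/152 + (17/3)*152) - 3691 = (-17*1/152 + 2584/3) - 3691 = (-17/152 + 2584/3) - 3691 = 392717/456 - 3691 = -1290379/456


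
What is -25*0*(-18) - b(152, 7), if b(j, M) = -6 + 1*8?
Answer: -2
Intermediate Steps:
b(j, M) = 2 (b(j, M) = -6 + 8 = 2)
-25*0*(-18) - b(152, 7) = -25*0*(-18) - 1*2 = 0*(-18) - 2 = 0 - 2 = -2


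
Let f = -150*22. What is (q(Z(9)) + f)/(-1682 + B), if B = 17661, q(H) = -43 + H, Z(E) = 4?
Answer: -3339/15979 ≈ -0.20896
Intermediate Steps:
f = -3300
(q(Z(9)) + f)/(-1682 + B) = ((-43 + 4) - 3300)/(-1682 + 17661) = (-39 - 3300)/15979 = -3339*1/15979 = -3339/15979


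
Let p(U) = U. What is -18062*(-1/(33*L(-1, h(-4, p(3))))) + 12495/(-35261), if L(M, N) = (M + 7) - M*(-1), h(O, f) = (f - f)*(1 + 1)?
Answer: 57711137/528915 ≈ 109.11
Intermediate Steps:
h(O, f) = 0 (h(O, f) = 0*2 = 0)
L(M, N) = 7 + 2*M (L(M, N) = (7 + M) - (-1)*M = (7 + M) + M = 7 + 2*M)
-18062*(-1/(33*L(-1, h(-4, p(3))))) + 12495/(-35261) = -18062*(-1/(33*(7 + 2*(-1)))) + 12495/(-35261) = -18062*(-1/(33*(7 - 2))) + 12495*(-1/35261) = -18062/((-33*5)) - 12495/35261 = -18062/(-165) - 12495/35261 = -18062*(-1/165) - 12495/35261 = 1642/15 - 12495/35261 = 57711137/528915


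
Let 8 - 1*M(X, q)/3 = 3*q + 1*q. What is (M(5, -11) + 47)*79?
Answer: 16037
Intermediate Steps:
M(X, q) = 24 - 12*q (M(X, q) = 24 - 3*(3*q + 1*q) = 24 - 3*(3*q + q) = 24 - 12*q)
(M(5, -11) + 47)*79 = ((24 - 12*(-11)) + 47)*79 = ((24 + 132) + 47)*79 = (156 + 47)*79 = 203*79 = 16037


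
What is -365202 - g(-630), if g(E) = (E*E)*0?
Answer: -365202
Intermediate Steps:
g(E) = 0 (g(E) = E**2*0 = 0)
-365202 - g(-630) = -365202 - 1*0 = -365202 + 0 = -365202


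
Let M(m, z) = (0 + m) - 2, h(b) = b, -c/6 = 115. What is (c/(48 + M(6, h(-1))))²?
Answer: 119025/676 ≈ 176.07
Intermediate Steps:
c = -690 (c = -6*115 = -690)
M(m, z) = -2 + m (M(m, z) = m - 2 = -2 + m)
(c/(48 + M(6, h(-1))))² = (-690/(48 + (-2 + 6)))² = (-690/(48 + 4))² = (-690/52)² = (-690*1/52)² = (-345/26)² = 119025/676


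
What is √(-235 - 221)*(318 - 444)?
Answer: -252*I*√114 ≈ -2690.6*I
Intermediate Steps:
√(-235 - 221)*(318 - 444) = √(-456)*(-126) = (2*I*√114)*(-126) = -252*I*√114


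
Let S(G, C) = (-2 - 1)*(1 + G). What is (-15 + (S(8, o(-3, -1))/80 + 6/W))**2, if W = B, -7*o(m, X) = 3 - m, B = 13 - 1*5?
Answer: 1361889/6400 ≈ 212.80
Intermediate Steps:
B = 8 (B = 13 - 5 = 8)
o(m, X) = -3/7 + m/7 (o(m, X) = -(3 - m)/7 = -3/7 + m/7)
W = 8
S(G, C) = -3 - 3*G (S(G, C) = -3*(1 + G) = -3 - 3*G)
(-15 + (S(8, o(-3, -1))/80 + 6/W))**2 = (-15 + ((-3 - 3*8)/80 + 6/8))**2 = (-15 + ((-3 - 24)*(1/80) + 6*(1/8)))**2 = (-15 + (-27*1/80 + 3/4))**2 = (-15 + (-27/80 + 3/4))**2 = (-15 + 33/80)**2 = (-1167/80)**2 = 1361889/6400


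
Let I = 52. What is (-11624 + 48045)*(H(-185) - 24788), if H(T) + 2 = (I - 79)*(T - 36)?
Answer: -685552483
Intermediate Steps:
H(T) = 970 - 27*T (H(T) = -2 + (52 - 79)*(T - 36) = -2 - 27*(-36 + T) = -2 + (972 - 27*T) = 970 - 27*T)
(-11624 + 48045)*(H(-185) - 24788) = (-11624 + 48045)*((970 - 27*(-185)) - 24788) = 36421*((970 + 4995) - 24788) = 36421*(5965 - 24788) = 36421*(-18823) = -685552483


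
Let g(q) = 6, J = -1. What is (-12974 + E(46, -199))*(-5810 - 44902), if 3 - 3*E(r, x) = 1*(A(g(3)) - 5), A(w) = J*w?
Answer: 657700832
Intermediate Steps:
A(w) = -w
E(r, x) = 14/3 (E(r, x) = 1 - (-1*6 - 5)/3 = 1 - (-6 - 5)/3 = 1 - (-11)/3 = 1 - ⅓*(-11) = 1 + 11/3 = 14/3)
(-12974 + E(46, -199))*(-5810 - 44902) = (-12974 + 14/3)*(-5810 - 44902) = -38908/3*(-50712) = 657700832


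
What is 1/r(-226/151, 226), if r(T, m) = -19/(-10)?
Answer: 10/19 ≈ 0.52632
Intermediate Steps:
r(T, m) = 19/10 (r(T, m) = -19*(-⅒) = 19/10)
1/r(-226/151, 226) = 1/(19/10) = 10/19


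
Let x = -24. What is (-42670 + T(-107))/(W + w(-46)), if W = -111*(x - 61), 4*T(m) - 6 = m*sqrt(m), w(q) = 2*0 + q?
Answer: -85337/18778 - 107*I*sqrt(107)/37556 ≈ -4.5445 - 0.029471*I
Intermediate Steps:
w(q) = q (w(q) = 0 + q = q)
T(m) = 3/2 + m**(3/2)/4 (T(m) = 3/2 + (m*sqrt(m))/4 = 3/2 + m**(3/2)/4)
W = 9435 (W = -111*(-24 - 61) = -111*(-85) = 9435)
(-42670 + T(-107))/(W + w(-46)) = (-42670 + (3/2 + (-107)**(3/2)/4))/(9435 - 46) = (-42670 + (3/2 + (-107*I*sqrt(107))/4))/9389 = (-42670 + (3/2 - 107*I*sqrt(107)/4))*(1/9389) = (-85337/2 - 107*I*sqrt(107)/4)*(1/9389) = -85337/18778 - 107*I*sqrt(107)/37556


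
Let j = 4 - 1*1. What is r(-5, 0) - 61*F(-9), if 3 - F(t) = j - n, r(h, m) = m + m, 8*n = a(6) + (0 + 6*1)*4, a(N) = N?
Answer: -915/4 ≈ -228.75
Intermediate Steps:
j = 3 (j = 4 - 1 = 3)
n = 15/4 (n = (6 + (0 + 6*1)*4)/8 = (6 + (0 + 6)*4)/8 = (6 + 6*4)/8 = (6 + 24)/8 = (⅛)*30 = 15/4 ≈ 3.7500)
r(h, m) = 2*m
F(t) = 15/4 (F(t) = 3 - (3 - 1*15/4) = 3 - (3 - 15/4) = 3 - 1*(-¾) = 3 + ¾ = 15/4)
r(-5, 0) - 61*F(-9) = 2*0 - 61*15/4 = 0 - 915/4 = -915/4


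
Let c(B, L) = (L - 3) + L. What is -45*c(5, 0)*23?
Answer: 3105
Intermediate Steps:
c(B, L) = -3 + 2*L (c(B, L) = (-3 + L) + L = -3 + 2*L)
-45*c(5, 0)*23 = -45*(-3 + 2*0)*23 = -45*(-3 + 0)*23 = -45*(-3)*23 = 135*23 = 3105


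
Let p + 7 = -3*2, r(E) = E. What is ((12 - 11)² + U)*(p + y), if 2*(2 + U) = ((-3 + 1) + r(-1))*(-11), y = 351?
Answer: 5239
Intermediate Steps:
p = -13 (p = -7 - 3*2 = -7 - 6 = -13)
U = 29/2 (U = -2 + (((-3 + 1) - 1)*(-11))/2 = -2 + ((-2 - 1)*(-11))/2 = -2 + (-3*(-11))/2 = -2 + (½)*33 = -2 + 33/2 = 29/2 ≈ 14.500)
((12 - 11)² + U)*(p + y) = ((12 - 11)² + 29/2)*(-13 + 351) = (1² + 29/2)*338 = (1 + 29/2)*338 = (31/2)*338 = 5239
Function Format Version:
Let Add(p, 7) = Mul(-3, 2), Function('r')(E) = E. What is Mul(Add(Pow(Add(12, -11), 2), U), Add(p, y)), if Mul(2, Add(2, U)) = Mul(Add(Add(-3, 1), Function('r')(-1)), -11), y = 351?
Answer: 5239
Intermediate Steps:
p = -13 (p = Add(-7, Mul(-3, 2)) = Add(-7, -6) = -13)
U = Rational(29, 2) (U = Add(-2, Mul(Rational(1, 2), Mul(Add(Add(-3, 1), -1), -11))) = Add(-2, Mul(Rational(1, 2), Mul(Add(-2, -1), -11))) = Add(-2, Mul(Rational(1, 2), Mul(-3, -11))) = Add(-2, Mul(Rational(1, 2), 33)) = Add(-2, Rational(33, 2)) = Rational(29, 2) ≈ 14.500)
Mul(Add(Pow(Add(12, -11), 2), U), Add(p, y)) = Mul(Add(Pow(Add(12, -11), 2), Rational(29, 2)), Add(-13, 351)) = Mul(Add(Pow(1, 2), Rational(29, 2)), 338) = Mul(Add(1, Rational(29, 2)), 338) = Mul(Rational(31, 2), 338) = 5239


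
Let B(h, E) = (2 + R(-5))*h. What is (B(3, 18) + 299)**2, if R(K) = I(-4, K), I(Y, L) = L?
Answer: 84100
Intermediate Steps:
R(K) = K
B(h, E) = -3*h (B(h, E) = (2 - 5)*h = -3*h)
(B(3, 18) + 299)**2 = (-3*3 + 299)**2 = (-9 + 299)**2 = 290**2 = 84100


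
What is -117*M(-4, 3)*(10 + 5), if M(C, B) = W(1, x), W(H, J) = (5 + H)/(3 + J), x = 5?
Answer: -5265/4 ≈ -1316.3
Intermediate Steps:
W(H, J) = (5 + H)/(3 + J)
M(C, B) = ¾ (M(C, B) = (5 + 1)/(3 + 5) = 6/8 = (⅛)*6 = ¾)
-117*M(-4, 3)*(10 + 5) = -351*(10 + 5)/4 = -351*15/4 = -117*45/4 = -5265/4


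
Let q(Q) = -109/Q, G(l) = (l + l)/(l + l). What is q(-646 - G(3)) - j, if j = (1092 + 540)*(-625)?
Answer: 659940109/647 ≈ 1.0200e+6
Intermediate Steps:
G(l) = 1 (G(l) = (2*l)/((2*l)) = (2*l)*(1/(2*l)) = 1)
j = -1020000 (j = 1632*(-625) = -1020000)
q(-646 - G(3)) - j = -109/(-646 - 1*1) - 1*(-1020000) = -109/(-646 - 1) + 1020000 = -109/(-647) + 1020000 = -109*(-1/647) + 1020000 = 109/647 + 1020000 = 659940109/647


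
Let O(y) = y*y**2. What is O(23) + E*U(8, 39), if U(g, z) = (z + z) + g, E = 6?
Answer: 12683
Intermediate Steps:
U(g, z) = g + 2*z (U(g, z) = 2*z + g = g + 2*z)
O(y) = y**3
O(23) + E*U(8, 39) = 23**3 + 6*(8 + 2*39) = 12167 + 6*(8 + 78) = 12167 + 6*86 = 12167 + 516 = 12683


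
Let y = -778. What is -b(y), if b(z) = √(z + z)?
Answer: -2*I*√389 ≈ -39.446*I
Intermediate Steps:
b(z) = √2*√z (b(z) = √(2*z) = √2*√z)
-b(y) = -√2*√(-778) = -√2*I*√778 = -2*I*√389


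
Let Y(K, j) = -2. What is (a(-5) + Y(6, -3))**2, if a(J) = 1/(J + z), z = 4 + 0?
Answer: 9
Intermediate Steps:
z = 4
a(J) = 1/(4 + J) (a(J) = 1/(J + 4) = 1/(4 + J))
(a(-5) + Y(6, -3))**2 = (1/(4 - 5) - 2)**2 = (1/(-1) - 2)**2 = (-1 - 2)**2 = (-3)**2 = 9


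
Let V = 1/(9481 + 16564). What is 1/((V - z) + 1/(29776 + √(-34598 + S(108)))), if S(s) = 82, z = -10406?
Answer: 6258671634024459347340/65127737474144393574491837 + 1356684050*I*√8629/65127737474144393574491837 ≈ 9.6098e-5 + 1.9351e-15*I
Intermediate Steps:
V = 1/26045 ≈ 3.8395e-5
1/((V - z) + 1/(29776 + √(-34598 + S(108)))) = 1/((1/26045 - 1*(-10406)) + 1/(29776 + √(-34598 + 82))) = 1/((1/26045 + 10406) + 1/(29776 + √(-34516))) = 1/(271024271/26045 + 1/(29776 + 2*I*√8629))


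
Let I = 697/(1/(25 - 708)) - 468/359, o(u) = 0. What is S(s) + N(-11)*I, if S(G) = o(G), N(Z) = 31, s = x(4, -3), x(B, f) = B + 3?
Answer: -5297986087/359 ≈ -1.4758e+7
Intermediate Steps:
x(B, f) = 3 + B
s = 7 (s = 3 + 4 = 7)
S(G) = 0
I = -170902777/359 (I = 697/(1/(-683)) - 468*1/359 = 697/(-1/683) - 468/359 = 697*(-683) - 468/359 = -476051 - 468/359 = -170902777/359 ≈ -4.7605e+5)
S(s) + N(-11)*I = 0 + 31*(-170902777/359) = 0 - 5297986087/359 = -5297986087/359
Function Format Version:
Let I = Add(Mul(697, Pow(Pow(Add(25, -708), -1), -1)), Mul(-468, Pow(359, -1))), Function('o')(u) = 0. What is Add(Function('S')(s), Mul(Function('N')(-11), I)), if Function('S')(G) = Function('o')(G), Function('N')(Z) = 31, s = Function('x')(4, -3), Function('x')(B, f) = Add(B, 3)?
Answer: Rational(-5297986087, 359) ≈ -1.4758e+7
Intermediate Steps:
Function('x')(B, f) = Add(3, B)
s = 7 (s = Add(3, 4) = 7)
Function('S')(G) = 0
I = Rational(-170902777, 359) (I = Add(Mul(697, Pow(Pow(-683, -1), -1)), Mul(-468, Rational(1, 359))) = Add(Mul(697, Pow(Rational(-1, 683), -1)), Rational(-468, 359)) = Add(Mul(697, -683), Rational(-468, 359)) = Add(-476051, Rational(-468, 359)) = Rational(-170902777, 359) ≈ -4.7605e+5)
Add(Function('S')(s), Mul(Function('N')(-11), I)) = Add(0, Mul(31, Rational(-170902777, 359))) = Add(0, Rational(-5297986087, 359)) = Rational(-5297986087, 359)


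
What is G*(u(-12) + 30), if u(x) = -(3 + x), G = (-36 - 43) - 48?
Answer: -4953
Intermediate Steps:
G = -127 (G = -79 - 48 = -127)
u(x) = -3 - x
G*(u(-12) + 30) = -127*((-3 - 1*(-12)) + 30) = -127*((-3 + 12) + 30) = -127*(9 + 30) = -127*39 = -4953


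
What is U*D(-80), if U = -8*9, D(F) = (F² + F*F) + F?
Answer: -915840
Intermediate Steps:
D(F) = F + 2*F² (D(F) = (F² + F²) + F = 2*F² + F = F + 2*F²)
U = -72
U*D(-80) = -(-5760)*(1 + 2*(-80)) = -(-5760)*(1 - 160) = -(-5760)*(-159) = -72*12720 = -915840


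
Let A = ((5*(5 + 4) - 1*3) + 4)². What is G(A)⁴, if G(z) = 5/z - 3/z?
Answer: 1/1252975764496 ≈ 7.9810e-13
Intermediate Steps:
A = 2116 (A = ((5*9 - 3) + 4)² = ((45 - 3) + 4)² = (42 + 4)² = 46² = 2116)
G(z) = 2/z
G(A)⁴ = (2/2116)⁴ = (2*(1/2116))⁴ = (1/1058)⁴ = 1/1252975764496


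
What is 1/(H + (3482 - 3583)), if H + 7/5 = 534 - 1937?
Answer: -5/7527 ≈ -0.00066428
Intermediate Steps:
H = -7022/5 (H = -7/5 + (534 - 1937) = -7/5 - 1403 = -7022/5 ≈ -1404.4)
1/(H + (3482 - 3583)) = 1/(-7022/5 + (3482 - 3583)) = 1/(-7022/5 - 101) = 1/(-7527/5) = -5/7527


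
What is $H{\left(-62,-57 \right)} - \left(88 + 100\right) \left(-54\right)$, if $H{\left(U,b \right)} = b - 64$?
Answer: $10031$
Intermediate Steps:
$H{\left(U,b \right)} = -64 + b$ ($H{\left(U,b \right)} = b - 64 = -64 + b$)
$H{\left(-62,-57 \right)} - \left(88 + 100\right) \left(-54\right) = \left(-64 - 57\right) - \left(88 + 100\right) \left(-54\right) = -121 - 188 \left(-54\right) = -121 - -10152 = -121 + 10152 = 10031$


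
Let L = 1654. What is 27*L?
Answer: 44658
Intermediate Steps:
27*L = 27*1654 = 44658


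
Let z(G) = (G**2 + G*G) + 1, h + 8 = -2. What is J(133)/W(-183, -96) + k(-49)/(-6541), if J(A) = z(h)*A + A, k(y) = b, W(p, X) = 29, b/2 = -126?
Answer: 175737814/189689 ≈ 926.45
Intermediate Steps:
h = -10 (h = -8 - 2 = -10)
b = -252 (b = 2*(-126) = -252)
z(G) = 1 + 2*G**2 (z(G) = (G**2 + G**2) + 1 = 2*G**2 + 1 = 1 + 2*G**2)
k(y) = -252
J(A) = 202*A (J(A) = (1 + 2*(-10)**2)*A + A = (1 + 2*100)*A + A = (1 + 200)*A + A = 201*A + A = 202*A)
J(133)/W(-183, -96) + k(-49)/(-6541) = (202*133)/29 - 252/(-6541) = 26866*(1/29) - 252*(-1/6541) = 26866/29 + 252/6541 = 175737814/189689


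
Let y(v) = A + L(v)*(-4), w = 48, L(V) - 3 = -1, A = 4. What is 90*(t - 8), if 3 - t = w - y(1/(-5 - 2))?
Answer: -5130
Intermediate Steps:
L(V) = 2 (L(V) = 3 - 1 = 2)
y(v) = -4 (y(v) = 4 + 2*(-4) = 4 - 8 = -4)
t = -49 (t = 3 - (48 - 1*(-4)) = 3 - (48 + 4) = 3 - 1*52 = 3 - 52 = -49)
90*(t - 8) = 90*(-49 - 8) = 90*(-57) = -5130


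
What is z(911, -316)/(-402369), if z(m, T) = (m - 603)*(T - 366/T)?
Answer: 696430/2889741 ≈ 0.24100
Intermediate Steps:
z(m, T) = (-603 + m)*(T - 366/T)
z(911, -316)/(-402369) = ((220698 - 366*911 + (-316)**2*(-603 + 911))/(-316))/(-402369) = -(220698 - 333426 + 99856*308)/316*(-1/402369) = -(220698 - 333426 + 30755648)/316*(-1/402369) = -1/316*30642920*(-1/402369) = -7660730/79*(-1/402369) = 696430/2889741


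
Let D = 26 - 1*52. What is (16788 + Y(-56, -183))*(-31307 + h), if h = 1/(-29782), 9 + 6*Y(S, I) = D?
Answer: -31294883452325/59564 ≈ -5.2540e+8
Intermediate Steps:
D = -26 (D = 26 - 52 = -26)
Y(S, I) = -35/6 (Y(S, I) = -3/2 + (1/6)*(-26) = -3/2 - 13/3 = -35/6)
h = -1/29782 ≈ -3.3577e-5
(16788 + Y(-56, -183))*(-31307 + h) = (16788 - 35/6)*(-31307 - 1/29782) = (100693/6)*(-932385075/29782) = -31294883452325/59564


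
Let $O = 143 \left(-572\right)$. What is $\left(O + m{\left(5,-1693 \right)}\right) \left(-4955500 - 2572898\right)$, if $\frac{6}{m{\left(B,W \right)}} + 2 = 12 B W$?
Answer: $\frac{31276734301646322}{50791} \approx 6.1579 \cdot 10^{11}$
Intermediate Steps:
$O = -81796$
$m{\left(B,W \right)} = \frac{6}{-2 + 12 B W}$
$\left(O + m{\left(5,-1693 \right)}\right) \left(-4955500 - 2572898\right) = \left(-81796 + \frac{3}{-1 + 6 \cdot 5 \left(-1693\right)}\right) \left(-4955500 - 2572898\right) = \left(-81796 + \frac{3}{-1 - 50790}\right) \left(-7528398\right) = \left(-81796 + \frac{3}{-50791}\right) \left(-7528398\right) = \left(-81796 + 3 \left(- \frac{1}{50791}\right)\right) \left(-7528398\right) = \left(-81796 - \frac{3}{50791}\right) \left(-7528398\right) = \left(- \frac{4154500639}{50791}\right) \left(-7528398\right) = \frac{31276734301646322}{50791}$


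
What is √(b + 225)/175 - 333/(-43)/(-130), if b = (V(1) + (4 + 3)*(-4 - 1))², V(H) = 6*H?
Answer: -333/5590 + √1066/175 ≈ 0.12700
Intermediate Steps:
b = 841 (b = (6*1 + (4 + 3)*(-4 - 1))² = (6 + 7*(-5))² = (6 - 35)² = (-29)² = 841)
√(b + 225)/175 - 333/(-43)/(-130) = √(841 + 225)/175 - 333/(-43)/(-130) = √1066*(1/175) - 333*(-1/43)*(-1/130) = √1066/175 + (333/43)*(-1/130) = √1066/175 - 333/5590 = -333/5590 + √1066/175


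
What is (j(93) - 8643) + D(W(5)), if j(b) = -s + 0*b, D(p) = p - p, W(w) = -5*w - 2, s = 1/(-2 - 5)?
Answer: -60500/7 ≈ -8642.9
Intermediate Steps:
s = -1/7 (s = 1/(-7) = -1/7 ≈ -0.14286)
W(w) = -2 - 5*w
D(p) = 0
j(b) = 1/7 (j(b) = -1*(-1/7) + 0*b = 1/7 + 0 = 1/7)
(j(93) - 8643) + D(W(5)) = (1/7 - 8643) + 0 = -60500/7 + 0 = -60500/7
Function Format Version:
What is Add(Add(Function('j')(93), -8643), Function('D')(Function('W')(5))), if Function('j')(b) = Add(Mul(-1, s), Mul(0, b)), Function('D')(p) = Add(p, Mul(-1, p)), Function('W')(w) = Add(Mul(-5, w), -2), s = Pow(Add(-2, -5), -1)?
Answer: Rational(-60500, 7) ≈ -8642.9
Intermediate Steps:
s = Rational(-1, 7) (s = Pow(-7, -1) = Rational(-1, 7) ≈ -0.14286)
Function('W')(w) = Add(-2, Mul(-5, w))
Function('D')(p) = 0
Function('j')(b) = Rational(1, 7) (Function('j')(b) = Add(Mul(-1, Rational(-1, 7)), Mul(0, b)) = Add(Rational(1, 7), 0) = Rational(1, 7))
Add(Add(Function('j')(93), -8643), Function('D')(Function('W')(5))) = Add(Add(Rational(1, 7), -8643), 0) = Add(Rational(-60500, 7), 0) = Rational(-60500, 7)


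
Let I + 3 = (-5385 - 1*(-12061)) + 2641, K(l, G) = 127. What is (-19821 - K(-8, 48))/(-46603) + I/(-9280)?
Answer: -4292119/7456480 ≈ -0.57562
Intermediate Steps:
I = 9314 (I = -3 + ((-5385 - 1*(-12061)) + 2641) = -3 + ((-5385 + 12061) + 2641) = -3 + (6676 + 2641) = -3 + 9317 = 9314)
(-19821 - K(-8, 48))/(-46603) + I/(-9280) = (-19821 - 1*127)/(-46603) + 9314/(-9280) = (-19821 - 127)*(-1/46603) + 9314*(-1/9280) = -19948*(-1/46603) - 4657/4640 = 19948/46603 - 4657/4640 = -4292119/7456480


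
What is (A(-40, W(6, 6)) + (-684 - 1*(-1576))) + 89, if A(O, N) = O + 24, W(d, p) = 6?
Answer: 965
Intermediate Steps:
A(O, N) = 24 + O
(A(-40, W(6, 6)) + (-684 - 1*(-1576))) + 89 = ((24 - 40) + (-684 - 1*(-1576))) + 89 = (-16 + (-684 + 1576)) + 89 = (-16 + 892) + 89 = 876 + 89 = 965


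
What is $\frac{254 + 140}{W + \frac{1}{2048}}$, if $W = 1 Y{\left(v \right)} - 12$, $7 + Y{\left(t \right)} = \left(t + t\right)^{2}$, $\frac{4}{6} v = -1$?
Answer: $- \frac{806912}{20479} \approx -39.402$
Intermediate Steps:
$v = - \frac{3}{2}$ ($v = \frac{3}{2} \left(-1\right) = - \frac{3}{2} \approx -1.5$)
$Y{\left(t \right)} = -7 + 4 t^{2}$ ($Y{\left(t \right)} = -7 + \left(t + t\right)^{2} = -7 + \left(2 t\right)^{2} = -7 + 4 t^{2}$)
$W = -10$ ($W = 1 \left(-7 + 4 \left(- \frac{3}{2}\right)^{2}\right) - 12 = 1 \left(-7 + 4 \cdot \frac{9}{4}\right) - 12 = 1 \left(-7 + 9\right) - 12 = 1 \cdot 2 - 12 = 2 - 12 = -10$)
$\frac{254 + 140}{W + \frac{1}{2048}} = \frac{254 + 140}{-10 + \frac{1}{2048}} = \frac{394}{-10 + \frac{1}{2048}} = \frac{394}{- \frac{20479}{2048}} = 394 \left(- \frac{2048}{20479}\right) = - \frac{806912}{20479}$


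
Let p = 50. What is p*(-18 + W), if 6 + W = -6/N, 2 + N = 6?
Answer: -1275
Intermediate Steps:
N = 4 (N = -2 + 6 = 4)
W = -15/2 (W = -6 - 6/4 = -6 - 6*1/4 = -6 - 3/2 = -15/2 ≈ -7.5000)
p*(-18 + W) = 50*(-18 - 15/2) = 50*(-51/2) = -1275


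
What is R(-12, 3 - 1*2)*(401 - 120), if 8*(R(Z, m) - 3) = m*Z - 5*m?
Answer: 1967/8 ≈ 245.88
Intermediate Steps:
R(Z, m) = 3 - 5*m/8 + Z*m/8 (R(Z, m) = 3 + (m*Z - 5*m)/8 = 3 + (Z*m - 5*m)/8 = 3 + (-5*m + Z*m)/8 = 3 + (-5*m/8 + Z*m/8) = 3 - 5*m/8 + Z*m/8)
R(-12, 3 - 1*2)*(401 - 120) = (3 - 5*(3 - 1*2)/8 + (⅛)*(-12)*(3 - 1*2))*(401 - 120) = (3 - 5*(3 - 2)/8 + (⅛)*(-12)*(3 - 2))*281 = (3 - 5/8*1 + (⅛)*(-12)*1)*281 = (3 - 5/8 - 3/2)*281 = (7/8)*281 = 1967/8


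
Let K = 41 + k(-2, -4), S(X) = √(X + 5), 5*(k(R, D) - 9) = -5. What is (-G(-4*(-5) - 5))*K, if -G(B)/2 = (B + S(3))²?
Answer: 22834 + 5880*√2 ≈ 31150.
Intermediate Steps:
k(R, D) = 8 (k(R, D) = 9 + (⅕)*(-5) = 9 - 1 = 8)
S(X) = √(5 + X)
G(B) = -2*(B + 2*√2)² (G(B) = -2*(B + √(5 + 3))² = -2*(B + √8)² = -2*(B + 2*√2)²)
K = 49 (K = 41 + 8 = 49)
(-G(-4*(-5) - 5))*K = -(-2)*((-4*(-5) - 5) + 2*√2)²*49 = -(-2)*((20 - 5) + 2*√2)²*49 = -(-2)*(15 + 2*√2)²*49 = (2*(15 + 2*√2)²)*49 = 98*(15 + 2*√2)²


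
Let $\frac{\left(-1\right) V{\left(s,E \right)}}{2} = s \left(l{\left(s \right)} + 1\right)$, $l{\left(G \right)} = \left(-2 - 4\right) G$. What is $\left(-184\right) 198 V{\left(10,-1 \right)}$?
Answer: $-42989760$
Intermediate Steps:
$l{\left(G \right)} = - 6 G$
$V{\left(s,E \right)} = - 2 s \left(1 - 6 s\right)$ ($V{\left(s,E \right)} = - 2 s \left(- 6 s + 1\right) = - 2 s \left(1 - 6 s\right)$)
$\left(-184\right) 198 V{\left(10,-1 \right)} = \left(-184\right) 198 \cdot 2 \cdot 10 \left(-1 + 6 \cdot 10\right) = - 36432 \cdot 2 \cdot 10 \left(-1 + 60\right) = - 36432 \cdot 2 \cdot 10 \cdot 59 = \left(-36432\right) 1180 = -42989760$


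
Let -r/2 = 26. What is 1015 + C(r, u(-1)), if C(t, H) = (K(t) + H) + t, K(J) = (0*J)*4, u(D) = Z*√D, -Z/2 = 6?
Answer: 963 - 12*I ≈ 963.0 - 12.0*I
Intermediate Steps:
Z = -12 (Z = -2*6 = -12)
u(D) = -12*√D
K(J) = 0 (K(J) = 0*4 = 0)
r = -52 (r = -2*26 = -52)
C(t, H) = H + t (C(t, H) = (0 + H) + t = H + t)
1015 + C(r, u(-1)) = 1015 + (-12*I - 52) = 1015 + (-52 - 12*I) = 963 - 12*I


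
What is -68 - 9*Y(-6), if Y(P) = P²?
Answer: -392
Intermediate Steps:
-68 - 9*Y(-6) = -68 - 9*(-6)² = -68 - 9*36 = -68 - 324 = -392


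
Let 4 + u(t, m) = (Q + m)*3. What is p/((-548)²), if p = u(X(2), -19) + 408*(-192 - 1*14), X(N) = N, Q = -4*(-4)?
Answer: -84061/300304 ≈ -0.27992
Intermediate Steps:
Q = 16
u(t, m) = 44 + 3*m (u(t, m) = -4 + (16 + m)*3 = -4 + (48 + 3*m) = 44 + 3*m)
p = -84061 (p = (44 + 3*(-19)) + 408*(-192 - 1*14) = (44 - 57) + 408*(-192 - 14) = -13 + 408*(-206) = -13 - 84048 = -84061)
p/((-548)²) = -84061/((-548)²) = -84061/300304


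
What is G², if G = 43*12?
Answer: 266256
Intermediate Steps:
G = 516
G² = 516² = 266256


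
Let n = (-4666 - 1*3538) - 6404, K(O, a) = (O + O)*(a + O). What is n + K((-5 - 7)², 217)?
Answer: 89360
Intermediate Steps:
K(O, a) = 2*O*(O + a) (K(O, a) = (2*O)*(O + a) = 2*O*(O + a))
n = -14608 (n = (-4666 - 3538) - 6404 = -8204 - 6404 = -14608)
n + K((-5 - 7)², 217) = -14608 + 2*(-5 - 7)²*((-5 - 7)² + 217) = -14608 + 2*(-12)²*((-12)² + 217) = -14608 + 2*144*(144 + 217) = -14608 + 2*144*361 = -14608 + 103968 = 89360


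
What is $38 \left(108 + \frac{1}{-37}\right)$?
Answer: $\frac{151810}{37} \approx 4103.0$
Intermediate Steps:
$38 \left(108 + \frac{1}{-37}\right) = 38 \left(108 - \frac{1}{37}\right) = 38 \cdot \frac{3995}{37} = \frac{151810}{37}$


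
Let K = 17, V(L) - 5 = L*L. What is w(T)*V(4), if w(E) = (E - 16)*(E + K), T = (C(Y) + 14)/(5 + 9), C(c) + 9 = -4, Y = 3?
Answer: -159891/28 ≈ -5710.4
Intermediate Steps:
V(L) = 5 + L**2 (V(L) = 5 + L*L = 5 + L**2)
C(c) = -13 (C(c) = -9 - 4 = -13)
T = 1/14 (T = (-13 + 14)/(5 + 9) = 1/14 ≈ 0.071429)
w(E) = (-16 + E)*(17 + E) (w(E) = (E - 16)*(E + 17) = (-16 + E)*(17 + E))
w(T)*V(4) = (-272 + 1/14 + (1/14)**2)*(5 + 4**2) = (-272 + 1/14 + 1/196)*(5 + 16) = -53297/196*21 = -159891/28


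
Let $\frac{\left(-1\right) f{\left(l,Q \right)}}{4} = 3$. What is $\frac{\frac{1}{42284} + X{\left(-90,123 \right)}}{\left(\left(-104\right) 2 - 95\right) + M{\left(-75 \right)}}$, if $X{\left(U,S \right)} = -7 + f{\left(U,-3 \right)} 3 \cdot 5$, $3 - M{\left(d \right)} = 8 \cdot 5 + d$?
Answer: $\frac{7907107}{11205260} \approx 0.70566$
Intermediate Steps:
$f{\left(l,Q \right)} = -12$ ($f{\left(l,Q \right)} = \left(-4\right) 3 = -12$)
$M{\left(d \right)} = -37 - d$ ($M{\left(d \right)} = 3 - \left(8 \cdot 5 + d\right) = 3 - \left(40 + d\right) = -37 - d$)
$X{\left(U,S \right)} = -187$ ($X{\left(U,S \right)} = -7 - 12 \cdot 3 \cdot 5 = -7 - 180 = -187$)
$\frac{\frac{1}{42284} + X{\left(-90,123 \right)}}{\left(\left(-104\right) 2 - 95\right) + M{\left(-75 \right)}} = \frac{\frac{1}{42284} - 187}{\left(\left(-104\right) 2 - 95\right) - -38} = \frac{\frac{1}{42284} - 187}{\left(-208 - 95\right) + \left(-37 + 75\right)} = - \frac{7907107}{42284 \left(-303 + 38\right)} = - \frac{7907107}{42284 \left(-265\right)} = \left(- \frac{7907107}{42284}\right) \left(- \frac{1}{265}\right) = \frac{7907107}{11205260}$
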